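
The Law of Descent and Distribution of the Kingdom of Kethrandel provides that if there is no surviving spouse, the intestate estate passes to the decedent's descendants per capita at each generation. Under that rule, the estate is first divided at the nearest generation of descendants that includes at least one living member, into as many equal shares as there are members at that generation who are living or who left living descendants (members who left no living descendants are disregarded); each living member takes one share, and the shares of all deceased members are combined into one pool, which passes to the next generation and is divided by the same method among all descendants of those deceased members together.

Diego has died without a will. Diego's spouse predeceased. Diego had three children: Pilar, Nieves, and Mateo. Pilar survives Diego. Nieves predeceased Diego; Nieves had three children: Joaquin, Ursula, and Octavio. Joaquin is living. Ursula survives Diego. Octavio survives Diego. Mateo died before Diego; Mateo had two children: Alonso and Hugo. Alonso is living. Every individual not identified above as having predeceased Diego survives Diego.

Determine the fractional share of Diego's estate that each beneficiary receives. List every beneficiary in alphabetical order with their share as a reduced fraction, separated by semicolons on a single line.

Alonso 2/15; Hugo 2/15; Joaquin 2/15; Octavio 2/15; Pilar 1/3; Ursula 2/15

There is no surviving spouse, so the entire estate passes to Diego's descendants per capita at each generation.
At generation 1 (Pilar, Nieves, Mateo) there are 3 shares of (1)/3 = 1/3 each.
Living: Pilar — each takes 1/3.
Deceased: Nieves and Mateo. Their combined 2/3 is pooled and carried to generation 2.
At generation 2 (Joaquin, Ursula, Octavio, Alonso, Hugo) there are 5 shares of (2/3)/5 = 2/15 each.
Living: Joaquin, Ursula, Octavio, Alonso, and Hugo — each takes 2/15.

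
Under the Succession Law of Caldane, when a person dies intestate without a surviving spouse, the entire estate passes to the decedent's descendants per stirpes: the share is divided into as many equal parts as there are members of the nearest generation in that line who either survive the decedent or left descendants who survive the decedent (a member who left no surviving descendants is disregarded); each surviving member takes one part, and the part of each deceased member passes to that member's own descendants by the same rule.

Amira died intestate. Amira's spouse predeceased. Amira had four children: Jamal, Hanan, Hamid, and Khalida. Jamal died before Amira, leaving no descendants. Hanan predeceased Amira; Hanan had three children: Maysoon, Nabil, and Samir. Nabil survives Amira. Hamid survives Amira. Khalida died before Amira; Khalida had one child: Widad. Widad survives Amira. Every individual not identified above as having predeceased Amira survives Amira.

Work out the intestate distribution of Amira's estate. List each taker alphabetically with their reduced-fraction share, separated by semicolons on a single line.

There is no surviving spouse, so the entire estate passes to Amira's descendants per stirpes.
Jamal left no surviving issue, so that branch lapses and is disregarded.
The estate is divided into 3 equal shares of 1/3 among Hanan, Hamid, Khalida.
Hanan predeceased; the 1/3 allotted to Hanan's branch passes to Hanan's issue by representation.
The 1/3 is divided into 3 equal shares of 1/9 among Maysoon, Nabil, Samir.
Maysoon is living and takes 1/9.
Nabil is living and takes 1/9.
Samir is living and takes 1/9.
Hamid is living and takes 1/3.
Khalida predeceased; the 1/3 allotted to Khalida's branch passes to Khalida's issue by representation.
Widad is the sole taker at this level and receives the full 1/3.

Hamid 1/3; Maysoon 1/9; Nabil 1/9; Samir 1/9; Widad 1/3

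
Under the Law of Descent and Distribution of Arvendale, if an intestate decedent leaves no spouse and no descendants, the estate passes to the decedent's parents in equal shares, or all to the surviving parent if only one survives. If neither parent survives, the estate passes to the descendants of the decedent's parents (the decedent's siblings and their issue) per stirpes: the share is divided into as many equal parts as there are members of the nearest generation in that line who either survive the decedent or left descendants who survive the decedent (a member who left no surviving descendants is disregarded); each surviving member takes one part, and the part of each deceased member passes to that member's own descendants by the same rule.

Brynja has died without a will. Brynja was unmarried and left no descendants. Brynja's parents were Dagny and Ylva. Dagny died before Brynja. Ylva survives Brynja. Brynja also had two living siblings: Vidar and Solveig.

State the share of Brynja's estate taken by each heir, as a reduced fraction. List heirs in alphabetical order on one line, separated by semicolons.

Ylva 1

Only one parent, Ylva, survives, so Ylva takes the entire estate. The siblings take nothing because a surviving parent has priority.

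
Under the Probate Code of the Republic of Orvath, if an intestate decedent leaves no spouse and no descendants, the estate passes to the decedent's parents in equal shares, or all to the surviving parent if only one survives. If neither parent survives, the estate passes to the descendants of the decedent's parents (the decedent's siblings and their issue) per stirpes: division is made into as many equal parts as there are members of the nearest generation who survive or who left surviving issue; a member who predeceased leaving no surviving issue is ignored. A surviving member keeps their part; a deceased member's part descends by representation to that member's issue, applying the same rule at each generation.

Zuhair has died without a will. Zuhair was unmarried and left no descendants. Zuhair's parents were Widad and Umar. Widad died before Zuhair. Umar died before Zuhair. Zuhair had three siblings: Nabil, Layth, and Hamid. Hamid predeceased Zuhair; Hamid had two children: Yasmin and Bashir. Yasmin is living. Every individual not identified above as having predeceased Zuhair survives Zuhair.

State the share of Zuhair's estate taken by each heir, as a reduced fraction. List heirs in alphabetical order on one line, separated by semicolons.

Neither parent survives and there are no descendants, so the estate passes to Zuhair's siblings and their issue per stirpes.
The estate is divided into 3 equal shares of 1/3 among Nabil, Layth, Hamid.
Nabil is living and takes 1/3.
Layth is living and takes 1/3.
Hamid predeceased; the 1/3 allotted to Hamid's branch passes to Hamid's issue by representation.
The 1/3 is divided into 2 equal shares of 1/6 among Yasmin, Bashir.
Yasmin is living and takes 1/6.
Bashir is living and takes 1/6.

Bashir 1/6; Layth 1/3; Nabil 1/3; Yasmin 1/6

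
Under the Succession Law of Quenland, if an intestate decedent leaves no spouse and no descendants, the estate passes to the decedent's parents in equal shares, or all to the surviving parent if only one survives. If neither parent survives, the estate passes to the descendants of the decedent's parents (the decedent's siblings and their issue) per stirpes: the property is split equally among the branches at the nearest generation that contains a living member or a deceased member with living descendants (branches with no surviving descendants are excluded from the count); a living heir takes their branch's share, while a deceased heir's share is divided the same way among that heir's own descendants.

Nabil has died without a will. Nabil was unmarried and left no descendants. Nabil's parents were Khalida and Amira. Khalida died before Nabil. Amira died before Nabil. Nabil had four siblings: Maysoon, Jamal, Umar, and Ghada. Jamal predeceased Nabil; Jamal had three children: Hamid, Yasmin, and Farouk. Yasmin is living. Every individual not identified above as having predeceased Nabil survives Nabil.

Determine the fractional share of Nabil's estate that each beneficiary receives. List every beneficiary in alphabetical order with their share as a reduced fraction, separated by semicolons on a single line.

Neither parent survives and there are no descendants, so the estate passes to Nabil's siblings and their issue per stirpes.
The estate is divided into 4 equal shares of 1/4 among Maysoon, Jamal, Umar, Ghada.
Maysoon is living and takes 1/4.
Jamal predeceased; the 1/4 allotted to Jamal's branch passes to Jamal's issue by representation.
The 1/4 is divided into 3 equal shares of 1/12 among Hamid, Yasmin, Farouk.
Hamid is living and takes 1/12.
Yasmin is living and takes 1/12.
Farouk is living and takes 1/12.
Umar is living and takes 1/4.
Ghada is living and takes 1/4.

Farouk 1/12; Ghada 1/4; Hamid 1/12; Maysoon 1/4; Umar 1/4; Yasmin 1/12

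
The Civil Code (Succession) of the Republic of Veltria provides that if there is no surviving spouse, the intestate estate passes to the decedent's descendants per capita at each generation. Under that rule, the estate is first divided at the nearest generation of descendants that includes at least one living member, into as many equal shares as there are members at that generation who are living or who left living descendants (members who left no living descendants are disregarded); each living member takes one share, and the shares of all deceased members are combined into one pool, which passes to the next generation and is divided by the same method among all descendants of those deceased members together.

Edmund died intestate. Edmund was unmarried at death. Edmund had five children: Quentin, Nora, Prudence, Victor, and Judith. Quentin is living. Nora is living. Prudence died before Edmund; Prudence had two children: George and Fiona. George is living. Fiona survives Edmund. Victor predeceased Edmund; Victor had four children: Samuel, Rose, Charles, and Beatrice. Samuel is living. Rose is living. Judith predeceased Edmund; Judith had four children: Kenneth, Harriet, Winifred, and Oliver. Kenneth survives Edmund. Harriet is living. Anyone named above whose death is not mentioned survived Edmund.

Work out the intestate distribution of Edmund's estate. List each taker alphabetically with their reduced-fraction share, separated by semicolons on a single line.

Beatrice 3/50; Charles 3/50; Fiona 3/50; George 3/50; Harriet 3/50; Kenneth 3/50; Nora 1/5; Oliver 3/50; Quentin 1/5; Rose 3/50; Samuel 3/50; Winifred 3/50

There is no surviving spouse, so the entire estate passes to Edmund's descendants per capita at each generation.
At generation 1 (Quentin, Nora, Prudence, Victor, Judith) there are 5 shares of (1)/5 = 1/5 each.
Living: Quentin and Nora — each takes 1/5.
Deceased: Prudence, Victor, and Judith. Their combined 3/5 is pooled and carried to generation 2.
At generation 2 (George, Fiona, Samuel, Rose, Charles, Beatrice, Kenneth, Harriet, Winifred, Oliver) there are 10 shares of (3/5)/10 = 3/50 each.
Living: George, Fiona, Samuel, Rose, Charles, Beatrice, Kenneth, Harriet, Winifred, and Oliver — each takes 3/50.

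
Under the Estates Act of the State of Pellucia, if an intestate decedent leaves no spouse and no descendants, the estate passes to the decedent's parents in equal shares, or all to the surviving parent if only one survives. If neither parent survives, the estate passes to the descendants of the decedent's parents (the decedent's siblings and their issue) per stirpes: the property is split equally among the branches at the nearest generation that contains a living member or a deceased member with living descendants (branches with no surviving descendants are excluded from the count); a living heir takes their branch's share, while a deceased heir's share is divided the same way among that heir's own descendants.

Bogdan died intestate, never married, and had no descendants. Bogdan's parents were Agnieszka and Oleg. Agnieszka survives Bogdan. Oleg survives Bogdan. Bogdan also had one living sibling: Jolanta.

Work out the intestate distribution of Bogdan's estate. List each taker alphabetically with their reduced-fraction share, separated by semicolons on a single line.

Both parents survive, so Agnieszka and Oleg each take 1/2. The siblings take nothing because a surviving parent has priority.

Agnieszka 1/2; Oleg 1/2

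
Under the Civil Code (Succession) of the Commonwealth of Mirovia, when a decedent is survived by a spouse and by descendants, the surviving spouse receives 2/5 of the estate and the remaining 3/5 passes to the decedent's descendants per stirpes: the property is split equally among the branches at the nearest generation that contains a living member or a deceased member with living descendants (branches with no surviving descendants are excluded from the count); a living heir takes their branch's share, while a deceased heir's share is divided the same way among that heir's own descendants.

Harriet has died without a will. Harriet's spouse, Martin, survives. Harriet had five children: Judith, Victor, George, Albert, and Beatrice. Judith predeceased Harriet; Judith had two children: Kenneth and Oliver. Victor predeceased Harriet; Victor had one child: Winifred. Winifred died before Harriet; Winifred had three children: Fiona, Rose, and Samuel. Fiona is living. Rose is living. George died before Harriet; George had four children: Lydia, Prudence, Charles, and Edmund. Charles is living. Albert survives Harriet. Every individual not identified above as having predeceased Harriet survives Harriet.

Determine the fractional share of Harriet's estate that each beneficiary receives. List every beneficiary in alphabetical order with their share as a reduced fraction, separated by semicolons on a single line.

Martin, as surviving spouse, takes 2/5.
The remaining 3/5 passes to Harriet's descendants per stirpes.
The 3/5 is divided into 5 equal shares of 3/25 among Judith, Victor, George, Albert, Beatrice.
Judith predeceased; the 3/25 allotted to Judith's branch passes to Judith's issue by representation.
The 3/25 is divided into 2 equal shares of 3/50 among Kenneth, Oliver.
Kenneth is living and takes 3/50.
Oliver is living and takes 3/50.
Victor predeceased; the 3/25 allotted to Victor's branch passes to Victor's issue by representation.
Winifred's line is the sole branch at this level, so the full 3/25 passes to Winifred's issue by representation.
The 3/25 is divided into 3 equal shares of 1/25 among Fiona, Rose, Samuel.
Fiona is living and takes 1/25.
Rose is living and takes 1/25.
Samuel is living and takes 1/25.
George predeceased; the 3/25 allotted to George's branch passes to George's issue by representation.
The 3/25 is divided into 4 equal shares of 3/100 among Lydia, Prudence, Charles, Edmund.
Lydia is living and takes 3/100.
Prudence is living and takes 3/100.
Charles is living and takes 3/100.
Edmund is living and takes 3/100.
Albert is living and takes 3/25.
Beatrice is living and takes 3/25.

Albert 3/25; Beatrice 3/25; Charles 3/100; Edmund 3/100; Fiona 1/25; Kenneth 3/50; Lydia 3/100; Martin 2/5; Oliver 3/50; Prudence 3/100; Rose 1/25; Samuel 1/25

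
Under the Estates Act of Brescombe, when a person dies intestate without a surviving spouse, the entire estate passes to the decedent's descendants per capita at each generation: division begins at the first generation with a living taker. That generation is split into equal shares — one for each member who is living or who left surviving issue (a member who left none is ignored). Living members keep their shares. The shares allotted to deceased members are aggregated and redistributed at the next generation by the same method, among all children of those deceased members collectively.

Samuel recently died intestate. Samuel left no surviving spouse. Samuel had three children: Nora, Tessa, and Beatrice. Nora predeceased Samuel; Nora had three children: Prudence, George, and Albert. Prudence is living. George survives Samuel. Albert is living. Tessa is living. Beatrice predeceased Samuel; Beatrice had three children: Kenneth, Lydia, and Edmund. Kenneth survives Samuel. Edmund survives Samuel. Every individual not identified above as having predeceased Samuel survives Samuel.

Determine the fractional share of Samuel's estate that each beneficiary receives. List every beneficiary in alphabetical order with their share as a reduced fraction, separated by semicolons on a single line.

Albert 1/9; Edmund 1/9; George 1/9; Kenneth 1/9; Lydia 1/9; Prudence 1/9; Tessa 1/3

There is no surviving spouse, so the entire estate passes to Samuel's descendants per capita at each generation.
At generation 1 (Nora, Tessa, Beatrice) there are 3 shares of (1)/3 = 1/3 each.
Living: Tessa — each takes 1/3.
Deceased: Nora and Beatrice. Their combined 2/3 is pooled and carried to generation 2.
At generation 2 (Prudence, George, Albert, Kenneth, Lydia, Edmund) there are 6 shares of (2/3)/6 = 1/9 each.
Living: Prudence, George, Albert, Kenneth, Lydia, and Edmund — each takes 1/9.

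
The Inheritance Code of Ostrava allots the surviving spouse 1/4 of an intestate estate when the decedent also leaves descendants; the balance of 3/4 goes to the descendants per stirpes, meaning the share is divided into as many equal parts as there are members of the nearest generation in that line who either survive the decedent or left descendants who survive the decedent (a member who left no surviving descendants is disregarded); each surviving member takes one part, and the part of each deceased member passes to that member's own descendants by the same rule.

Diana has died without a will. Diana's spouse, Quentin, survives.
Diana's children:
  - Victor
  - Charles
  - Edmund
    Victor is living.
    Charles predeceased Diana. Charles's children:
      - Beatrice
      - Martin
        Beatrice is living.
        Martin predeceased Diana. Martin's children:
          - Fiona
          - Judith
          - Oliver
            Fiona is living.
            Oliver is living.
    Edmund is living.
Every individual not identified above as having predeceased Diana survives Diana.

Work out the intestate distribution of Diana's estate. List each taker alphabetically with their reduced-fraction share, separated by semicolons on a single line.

Quentin, as surviving spouse, takes 1/4.
The remaining 3/4 passes to Diana's descendants per stirpes.
The 3/4 is divided into 3 equal shares of 1/4 among Victor, Charles, Edmund.
Victor is living and takes 1/4.
Charles predeceased; the 1/4 allotted to Charles's branch passes to Charles's issue by representation.
The 1/4 is divided into 2 equal shares of 1/8 among Beatrice, Martin.
Beatrice is living and takes 1/8.
Martin predeceased; the 1/8 allotted to Martin's branch passes to Martin's issue by representation.
The 1/8 is divided into 3 equal shares of 1/24 among Fiona, Judith, Oliver.
Fiona is living and takes 1/24.
Judith is living and takes 1/24.
Oliver is living and takes 1/24.
Edmund is living and takes 1/4.

Beatrice 1/8; Edmund 1/4; Fiona 1/24; Judith 1/24; Oliver 1/24; Quentin 1/4; Victor 1/4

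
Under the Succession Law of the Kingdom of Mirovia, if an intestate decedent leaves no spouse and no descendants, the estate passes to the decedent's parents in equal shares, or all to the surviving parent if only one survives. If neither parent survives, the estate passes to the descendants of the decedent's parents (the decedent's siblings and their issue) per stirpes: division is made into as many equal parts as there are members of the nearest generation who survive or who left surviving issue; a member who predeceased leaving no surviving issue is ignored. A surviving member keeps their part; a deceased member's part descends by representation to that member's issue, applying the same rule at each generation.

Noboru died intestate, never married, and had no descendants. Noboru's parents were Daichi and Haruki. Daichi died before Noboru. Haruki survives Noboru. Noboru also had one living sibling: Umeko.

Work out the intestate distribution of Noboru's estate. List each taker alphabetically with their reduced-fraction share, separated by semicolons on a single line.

Haruki 1

Only one parent, Haruki, survives, so Haruki takes the entire estate. The siblings take nothing because a surviving parent has priority.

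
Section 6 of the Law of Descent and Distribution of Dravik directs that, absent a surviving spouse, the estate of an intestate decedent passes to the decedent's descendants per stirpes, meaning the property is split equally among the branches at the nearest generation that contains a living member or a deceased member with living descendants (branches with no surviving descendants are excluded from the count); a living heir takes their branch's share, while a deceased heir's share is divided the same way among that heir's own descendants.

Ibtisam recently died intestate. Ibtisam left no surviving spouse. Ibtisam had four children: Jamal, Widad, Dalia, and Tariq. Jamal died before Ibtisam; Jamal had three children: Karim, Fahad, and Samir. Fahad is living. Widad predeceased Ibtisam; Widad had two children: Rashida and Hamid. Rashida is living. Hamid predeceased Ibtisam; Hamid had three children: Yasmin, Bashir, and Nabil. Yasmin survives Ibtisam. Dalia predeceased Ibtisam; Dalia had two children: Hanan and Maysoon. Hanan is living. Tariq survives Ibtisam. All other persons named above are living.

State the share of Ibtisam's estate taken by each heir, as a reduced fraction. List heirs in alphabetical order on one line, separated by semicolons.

There is no surviving spouse, so the entire estate passes to Ibtisam's descendants per stirpes.
The estate is divided into 4 equal shares of 1/4 among Jamal, Widad, Dalia, Tariq.
Jamal predeceased; the 1/4 allotted to Jamal's branch passes to Jamal's issue by representation.
The 1/4 is divided into 3 equal shares of 1/12 among Karim, Fahad, Samir.
Karim is living and takes 1/12.
Fahad is living and takes 1/12.
Samir is living and takes 1/12.
Widad predeceased; the 1/4 allotted to Widad's branch passes to Widad's issue by representation.
The 1/4 is divided into 2 equal shares of 1/8 among Rashida, Hamid.
Rashida is living and takes 1/8.
Hamid predeceased; the 1/8 allotted to Hamid's branch passes to Hamid's issue by representation.
The 1/8 is divided into 3 equal shares of 1/24 among Yasmin, Bashir, Nabil.
Yasmin is living and takes 1/24.
Bashir is living and takes 1/24.
Nabil is living and takes 1/24.
Dalia predeceased; the 1/4 allotted to Dalia's branch passes to Dalia's issue by representation.
The 1/4 is divided into 2 equal shares of 1/8 among Hanan, Maysoon.
Hanan is living and takes 1/8.
Maysoon is living and takes 1/8.
Tariq is living and takes 1/4.

Bashir 1/24; Fahad 1/12; Hanan 1/8; Karim 1/12; Maysoon 1/8; Nabil 1/24; Rashida 1/8; Samir 1/12; Tariq 1/4; Yasmin 1/24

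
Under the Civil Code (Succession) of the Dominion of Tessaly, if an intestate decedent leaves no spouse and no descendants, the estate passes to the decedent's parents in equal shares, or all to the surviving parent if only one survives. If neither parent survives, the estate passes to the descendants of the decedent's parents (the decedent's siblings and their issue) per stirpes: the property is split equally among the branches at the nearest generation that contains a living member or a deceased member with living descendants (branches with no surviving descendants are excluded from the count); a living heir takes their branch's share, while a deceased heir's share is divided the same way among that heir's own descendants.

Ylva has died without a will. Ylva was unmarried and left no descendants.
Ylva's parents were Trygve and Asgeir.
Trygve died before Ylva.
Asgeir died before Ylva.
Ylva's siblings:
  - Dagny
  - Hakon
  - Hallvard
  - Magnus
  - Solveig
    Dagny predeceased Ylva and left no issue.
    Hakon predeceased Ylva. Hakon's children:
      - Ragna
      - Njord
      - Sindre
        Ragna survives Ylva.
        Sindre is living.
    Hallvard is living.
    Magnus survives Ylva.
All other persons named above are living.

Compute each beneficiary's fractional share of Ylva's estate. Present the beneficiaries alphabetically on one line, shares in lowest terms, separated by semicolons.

Hallvard 1/4; Magnus 1/4; Njord 1/12; Ragna 1/12; Sindre 1/12; Solveig 1/4

Neither parent survives and there are no descendants, so the estate passes to Ylva's siblings and their issue per stirpes.
Dagny left no surviving issue, so that branch lapses and is disregarded.
The estate is divided into 4 equal shares of 1/4 among Hakon, Hallvard, Magnus, Solveig.
Hakon predeceased; the 1/4 allotted to Hakon's branch passes to Hakon's issue by representation.
The 1/4 is divided into 3 equal shares of 1/12 among Ragna, Njord, Sindre.
Ragna is living and takes 1/12.
Njord is living and takes 1/12.
Sindre is living and takes 1/12.
Hallvard is living and takes 1/4.
Magnus is living and takes 1/4.
Solveig is living and takes 1/4.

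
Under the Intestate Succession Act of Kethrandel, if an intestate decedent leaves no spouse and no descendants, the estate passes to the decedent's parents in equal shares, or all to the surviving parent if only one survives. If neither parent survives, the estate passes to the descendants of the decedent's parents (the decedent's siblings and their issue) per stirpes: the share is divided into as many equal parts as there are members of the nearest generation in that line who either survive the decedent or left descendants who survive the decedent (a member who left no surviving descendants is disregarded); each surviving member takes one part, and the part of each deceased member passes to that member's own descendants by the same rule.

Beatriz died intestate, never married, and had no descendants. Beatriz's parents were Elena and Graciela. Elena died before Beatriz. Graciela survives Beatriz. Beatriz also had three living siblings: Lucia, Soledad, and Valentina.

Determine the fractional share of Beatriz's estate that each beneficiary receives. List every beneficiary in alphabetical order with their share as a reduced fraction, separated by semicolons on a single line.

Graciela 1

Only one parent, Graciela, survives, so Graciela takes the entire estate. The siblings take nothing because a surviving parent has priority.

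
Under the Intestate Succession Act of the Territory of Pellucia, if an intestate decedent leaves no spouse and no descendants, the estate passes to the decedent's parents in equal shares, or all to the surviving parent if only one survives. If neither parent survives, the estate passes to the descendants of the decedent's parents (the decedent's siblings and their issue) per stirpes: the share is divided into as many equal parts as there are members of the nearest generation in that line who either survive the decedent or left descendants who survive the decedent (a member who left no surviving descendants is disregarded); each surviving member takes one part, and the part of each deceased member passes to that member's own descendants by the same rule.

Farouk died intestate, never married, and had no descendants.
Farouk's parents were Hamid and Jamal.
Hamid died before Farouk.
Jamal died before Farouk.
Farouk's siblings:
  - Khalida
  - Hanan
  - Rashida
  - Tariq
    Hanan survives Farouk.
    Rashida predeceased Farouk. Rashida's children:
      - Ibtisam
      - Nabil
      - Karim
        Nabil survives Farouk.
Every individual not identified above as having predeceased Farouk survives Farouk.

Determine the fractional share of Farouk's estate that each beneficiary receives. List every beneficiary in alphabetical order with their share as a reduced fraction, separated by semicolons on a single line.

Hanan 1/4; Ibtisam 1/12; Karim 1/12; Khalida 1/4; Nabil 1/12; Tariq 1/4

Neither parent survives and there are no descendants, so the estate passes to Farouk's siblings and their issue per stirpes.
The estate is divided into 4 equal shares of 1/4 among Khalida, Hanan, Rashida, Tariq.
Khalida is living and takes 1/4.
Hanan is living and takes 1/4.
Rashida predeceased; the 1/4 allotted to Rashida's branch passes to Rashida's issue by representation.
The 1/4 is divided into 3 equal shares of 1/12 among Ibtisam, Nabil, Karim.
Ibtisam is living and takes 1/12.
Nabil is living and takes 1/12.
Karim is living and takes 1/12.
Tariq is living and takes 1/4.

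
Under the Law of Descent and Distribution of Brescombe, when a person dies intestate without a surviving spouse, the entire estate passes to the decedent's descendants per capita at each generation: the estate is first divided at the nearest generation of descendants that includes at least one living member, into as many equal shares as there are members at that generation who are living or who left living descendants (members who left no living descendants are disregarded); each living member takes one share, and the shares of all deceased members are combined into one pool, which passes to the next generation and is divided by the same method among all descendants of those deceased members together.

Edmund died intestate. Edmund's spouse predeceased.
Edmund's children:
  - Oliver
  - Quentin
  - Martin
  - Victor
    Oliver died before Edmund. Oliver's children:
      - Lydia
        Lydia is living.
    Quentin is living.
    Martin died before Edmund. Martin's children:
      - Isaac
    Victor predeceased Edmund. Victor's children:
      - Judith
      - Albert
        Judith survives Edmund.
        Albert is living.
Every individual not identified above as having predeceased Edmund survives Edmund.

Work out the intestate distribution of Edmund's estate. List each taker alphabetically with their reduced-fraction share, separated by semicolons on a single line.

Albert 3/16; Isaac 3/16; Judith 3/16; Lydia 3/16; Quentin 1/4

There is no surviving spouse, so the entire estate passes to Edmund's descendants per capita at each generation.
At generation 1 (Oliver, Quentin, Martin, Victor) there are 4 shares of (1)/4 = 1/4 each.
Living: Quentin — each takes 1/4.
Deceased: Oliver, Martin, and Victor. Their combined 3/4 is pooled and carried to generation 2.
At generation 2 (Lydia, Isaac, Judith, Albert) there are 4 shares of (3/4)/4 = 3/16 each.
Living: Lydia, Isaac, Judith, and Albert — each takes 3/16.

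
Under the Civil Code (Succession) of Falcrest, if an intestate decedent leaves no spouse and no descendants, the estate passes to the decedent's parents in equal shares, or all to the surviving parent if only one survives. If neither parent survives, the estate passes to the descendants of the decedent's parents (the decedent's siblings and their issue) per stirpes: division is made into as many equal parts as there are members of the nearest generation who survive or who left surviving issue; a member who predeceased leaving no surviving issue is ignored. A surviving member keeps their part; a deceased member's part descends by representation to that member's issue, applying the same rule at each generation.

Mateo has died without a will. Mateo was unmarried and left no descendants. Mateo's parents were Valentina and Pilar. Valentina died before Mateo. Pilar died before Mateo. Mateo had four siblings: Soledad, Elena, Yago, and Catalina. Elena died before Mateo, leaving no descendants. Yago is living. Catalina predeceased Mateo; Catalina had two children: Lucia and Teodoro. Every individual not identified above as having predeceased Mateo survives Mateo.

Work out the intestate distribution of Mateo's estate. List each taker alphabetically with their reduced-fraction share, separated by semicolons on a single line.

Neither parent survives and there are no descendants, so the estate passes to Mateo's siblings and their issue per stirpes.
Elena left no surviving issue, so that branch lapses and is disregarded.
The estate is divided into 3 equal shares of 1/3 among Soledad, Yago, Catalina.
Soledad is living and takes 1/3.
Yago is living and takes 1/3.
Catalina predeceased; the 1/3 allotted to Catalina's branch passes to Catalina's issue by representation.
The 1/3 is divided into 2 equal shares of 1/6 among Lucia, Teodoro.
Lucia is living and takes 1/6.
Teodoro is living and takes 1/6.

Lucia 1/6; Soledad 1/3; Teodoro 1/6; Yago 1/3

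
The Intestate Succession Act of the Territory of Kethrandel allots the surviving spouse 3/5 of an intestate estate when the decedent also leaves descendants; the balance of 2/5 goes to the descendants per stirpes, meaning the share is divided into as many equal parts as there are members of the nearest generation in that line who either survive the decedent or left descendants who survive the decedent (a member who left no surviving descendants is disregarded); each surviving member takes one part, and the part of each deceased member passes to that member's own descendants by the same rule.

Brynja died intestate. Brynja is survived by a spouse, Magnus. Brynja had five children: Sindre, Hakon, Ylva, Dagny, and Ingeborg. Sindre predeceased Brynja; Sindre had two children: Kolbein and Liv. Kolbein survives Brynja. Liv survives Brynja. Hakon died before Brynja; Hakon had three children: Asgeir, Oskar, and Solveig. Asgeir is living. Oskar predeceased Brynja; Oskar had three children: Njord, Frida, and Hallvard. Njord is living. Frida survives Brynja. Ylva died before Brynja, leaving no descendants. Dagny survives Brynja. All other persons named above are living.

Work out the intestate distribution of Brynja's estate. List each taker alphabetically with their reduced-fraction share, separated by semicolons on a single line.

Magnus, as surviving spouse, takes 3/5.
The remaining 2/5 passes to Brynja's descendants per stirpes.
Ylva left no surviving issue, so that branch lapses and is disregarded.
The 2/5 is divided into 4 equal shares of 1/10 among Sindre, Hakon, Dagny, Ingeborg.
Sindre predeceased; the 1/10 allotted to Sindre's branch passes to Sindre's issue by representation.
The 1/10 is divided into 2 equal shares of 1/20 among Kolbein, Liv.
Kolbein is living and takes 1/20.
Liv is living and takes 1/20.
Hakon predeceased; the 1/10 allotted to Hakon's branch passes to Hakon's issue by representation.
The 1/10 is divided into 3 equal shares of 1/30 among Asgeir, Oskar, Solveig.
Asgeir is living and takes 1/30.
Oskar predeceased; the 1/30 allotted to Oskar's branch passes to Oskar's issue by representation.
The 1/30 is divided into 3 equal shares of 1/90 among Njord, Frida, Hallvard.
Njord is living and takes 1/90.
Frida is living and takes 1/90.
Hallvard is living and takes 1/90.
Solveig is living and takes 1/30.
Dagny is living and takes 1/10.
Ingeborg is living and takes 1/10.

Asgeir 1/30; Dagny 1/10; Frida 1/90; Hallvard 1/90; Ingeborg 1/10; Kolbein 1/20; Liv 1/20; Magnus 3/5; Njord 1/90; Solveig 1/30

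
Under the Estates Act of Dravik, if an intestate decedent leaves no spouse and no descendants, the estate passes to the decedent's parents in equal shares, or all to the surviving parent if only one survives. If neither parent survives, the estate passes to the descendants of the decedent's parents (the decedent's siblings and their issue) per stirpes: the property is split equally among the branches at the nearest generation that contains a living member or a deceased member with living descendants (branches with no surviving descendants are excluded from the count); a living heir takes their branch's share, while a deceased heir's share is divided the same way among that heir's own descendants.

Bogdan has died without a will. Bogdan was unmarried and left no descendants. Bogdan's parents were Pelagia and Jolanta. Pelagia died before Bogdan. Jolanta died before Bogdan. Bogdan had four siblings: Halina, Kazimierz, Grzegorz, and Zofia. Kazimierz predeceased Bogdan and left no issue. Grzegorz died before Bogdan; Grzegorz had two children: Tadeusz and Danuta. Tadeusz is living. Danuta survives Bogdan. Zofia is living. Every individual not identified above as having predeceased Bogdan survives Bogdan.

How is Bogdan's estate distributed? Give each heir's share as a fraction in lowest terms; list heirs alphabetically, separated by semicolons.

Neither parent survives and there are no descendants, so the estate passes to Bogdan's siblings and their issue per stirpes.
Kazimierz left no surviving issue, so that branch lapses and is disregarded.
The estate is divided into 3 equal shares of 1/3 among Halina, Grzegorz, Zofia.
Halina is living and takes 1/3.
Grzegorz predeceased; the 1/3 allotted to Grzegorz's branch passes to Grzegorz's issue by representation.
The 1/3 is divided into 2 equal shares of 1/6 among Tadeusz, Danuta.
Tadeusz is living and takes 1/6.
Danuta is living and takes 1/6.
Zofia is living and takes 1/3.

Danuta 1/6; Halina 1/3; Tadeusz 1/6; Zofia 1/3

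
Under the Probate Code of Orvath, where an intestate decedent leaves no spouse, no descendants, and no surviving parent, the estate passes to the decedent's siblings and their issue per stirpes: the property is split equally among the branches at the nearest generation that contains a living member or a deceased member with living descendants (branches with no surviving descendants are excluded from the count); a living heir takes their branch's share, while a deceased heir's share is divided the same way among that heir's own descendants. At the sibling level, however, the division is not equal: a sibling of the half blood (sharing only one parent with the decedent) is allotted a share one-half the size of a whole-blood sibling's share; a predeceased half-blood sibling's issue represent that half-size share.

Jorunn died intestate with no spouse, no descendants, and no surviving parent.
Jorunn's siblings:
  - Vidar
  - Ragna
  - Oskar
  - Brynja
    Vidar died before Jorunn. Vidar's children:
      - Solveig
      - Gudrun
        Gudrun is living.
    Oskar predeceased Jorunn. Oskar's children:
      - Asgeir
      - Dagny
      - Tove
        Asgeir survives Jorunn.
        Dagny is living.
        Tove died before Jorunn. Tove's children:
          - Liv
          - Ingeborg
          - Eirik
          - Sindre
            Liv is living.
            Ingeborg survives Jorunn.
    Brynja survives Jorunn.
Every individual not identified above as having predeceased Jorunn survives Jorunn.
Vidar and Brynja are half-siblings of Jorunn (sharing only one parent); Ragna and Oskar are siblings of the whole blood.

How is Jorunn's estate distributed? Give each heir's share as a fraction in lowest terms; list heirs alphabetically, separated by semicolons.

No spouse, descendants, or parent survives, so the estate passes to Jorunn's siblings per stirpes.
Half-blood siblings count for one-half the weight of whole-blood siblings at the initial division.
Dividing 1 in proportion to weights (total weight 3): Vidar (weight 1/2) → 1/6; Ragna (weight 1) → 1/3; Oskar (weight 1) → 1/3; Brynja (weight 1/2) → 1/6.
Vidar predeceased; the 1/6 allotted to Vidar's branch passes to Vidar's issue by representation.
The 1/6 is divided into 2 equal shares of 1/12 among Solveig, Gudrun.
Solveig is living and takes 1/12.
Gudrun is living and takes 1/12.
Ragna is living and takes 1/3.
Oskar predeceased; the 1/3 allotted to Oskar's branch passes to Oskar's issue by representation.
The 1/3 is divided into 3 equal shares of 1/9 among Asgeir, Dagny, Tove.
Asgeir is living and takes 1/9.
Dagny is living and takes 1/9.
Tove predeceased; the 1/9 allotted to Tove's branch passes to Tove's issue by representation.
The 1/9 is divided into 4 equal shares of 1/36 among Liv, Ingeborg, Eirik, Sindre.
Liv is living and takes 1/36.
Ingeborg is living and takes 1/36.
Eirik is living and takes 1/36.
Sindre is living and takes 1/36.
Brynja is living and takes 1/6.

Asgeir 1/9; Brynja 1/6; Dagny 1/9; Eirik 1/36; Gudrun 1/12; Ingeborg 1/36; Liv 1/36; Ragna 1/3; Sindre 1/36; Solveig 1/12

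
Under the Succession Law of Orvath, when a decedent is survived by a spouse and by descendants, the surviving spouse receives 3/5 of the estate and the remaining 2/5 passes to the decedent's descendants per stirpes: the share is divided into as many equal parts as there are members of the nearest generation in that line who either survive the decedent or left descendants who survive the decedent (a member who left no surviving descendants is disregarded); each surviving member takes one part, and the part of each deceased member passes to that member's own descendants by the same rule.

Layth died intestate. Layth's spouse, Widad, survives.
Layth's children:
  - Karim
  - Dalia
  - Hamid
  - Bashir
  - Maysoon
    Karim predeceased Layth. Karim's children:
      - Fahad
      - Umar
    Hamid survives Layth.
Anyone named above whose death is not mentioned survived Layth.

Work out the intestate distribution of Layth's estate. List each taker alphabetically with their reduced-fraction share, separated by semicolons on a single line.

Widad, as surviving spouse, takes 3/5.
The remaining 2/5 passes to Layth's descendants per stirpes.
The 2/5 is divided into 5 equal shares of 2/25 among Karim, Dalia, Hamid, Bashir, Maysoon.
Karim predeceased; the 2/25 allotted to Karim's branch passes to Karim's issue by representation.
The 2/25 is divided into 2 equal shares of 1/25 among Fahad, Umar.
Fahad is living and takes 1/25.
Umar is living and takes 1/25.
Dalia is living and takes 2/25.
Hamid is living and takes 2/25.
Bashir is living and takes 2/25.
Maysoon is living and takes 2/25.

Bashir 2/25; Dalia 2/25; Fahad 1/25; Hamid 2/25; Maysoon 2/25; Umar 1/25; Widad 3/5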